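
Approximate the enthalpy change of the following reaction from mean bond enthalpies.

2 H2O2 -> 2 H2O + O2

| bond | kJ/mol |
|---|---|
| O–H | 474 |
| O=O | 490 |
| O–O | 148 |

ΔH ≈ −194 kJ

Bonds broken (reactants):
  O–H: 4 × 474 = 1896
  O–O: 2 × 148 = 296
  Σ(broken) = 2192 kJ
Bonds formed (products):
  O–H: 4 × 474 = 1896
  O=O: 1 × 490 = 490
  Σ(formed) = 2386 kJ
ΔH = Σ(broken) − Σ(formed) = 2192 − 2386 = −194 kJ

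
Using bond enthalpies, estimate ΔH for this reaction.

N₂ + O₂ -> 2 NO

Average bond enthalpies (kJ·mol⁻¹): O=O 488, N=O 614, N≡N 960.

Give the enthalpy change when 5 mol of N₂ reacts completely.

Bonds broken (reactants):
  N≡N: 1 × 960 = 960
  O=O: 1 × 488 = 488
  Σ(broken) = 1448 kJ
Bonds formed (products):
  N=O: 2 × 614 = 1228
  Σ(formed) = 1228 kJ
ΔH = Σ(broken) − Σ(formed) = 1448 − 1228 = +220 kJ
For 5× the reaction as written: 5 × (+220) = +1100 kJ

ΔH = +1100 kJ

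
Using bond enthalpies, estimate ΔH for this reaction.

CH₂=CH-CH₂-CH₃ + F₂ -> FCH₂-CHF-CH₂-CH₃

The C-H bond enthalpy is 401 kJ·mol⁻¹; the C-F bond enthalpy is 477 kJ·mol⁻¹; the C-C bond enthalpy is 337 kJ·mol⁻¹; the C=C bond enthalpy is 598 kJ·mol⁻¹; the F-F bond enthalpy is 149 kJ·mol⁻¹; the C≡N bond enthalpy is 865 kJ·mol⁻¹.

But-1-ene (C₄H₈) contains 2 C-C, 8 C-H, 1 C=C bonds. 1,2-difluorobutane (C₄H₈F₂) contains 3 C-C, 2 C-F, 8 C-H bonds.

Bonds broken (reactants):
  C-C: 2 × 337 = 674
  C-H: 8 × 401 = 3208
  C=C: 1 × 598 = 598
  F-F: 1 × 149 = 149
  Σ(broken) = 4629 kJ
Bonds formed (products):
  C-C: 3 × 337 = 1011
  C-F: 2 × 477 = 954
  C-H: 8 × 401 = 3208
  Σ(formed) = 5173 kJ
ΔH = Σ(broken) − Σ(formed) = 4629 − 5173 = −544 kJ

ΔH ≈ −544 kJ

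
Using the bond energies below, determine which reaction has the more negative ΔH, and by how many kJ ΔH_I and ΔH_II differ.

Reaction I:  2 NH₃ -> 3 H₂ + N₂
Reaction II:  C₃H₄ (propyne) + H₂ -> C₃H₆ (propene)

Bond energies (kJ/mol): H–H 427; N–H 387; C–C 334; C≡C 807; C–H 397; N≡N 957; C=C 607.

Reaction I:
  Bonds broken (reactants):
    N–H: 6 × 387 = 2322
    Σ(broken) = 2322 kJ
  Bonds formed (products):
    H–H: 3 × 427 = 1281
    N≡N: 1 × 957 = 957
    Σ(formed) = 2238 kJ
  ΔH_I = 2322 − 2238 = +84 kJ
Reaction II:
  Bonds broken (reactants):
    C≡C: 1 × 807 = 807
    C–C: 1 × 334 = 334
    C–H: 4 × 397 = 1588
    H–H: 1 × 427 = 427
    Σ(broken) = 3156 kJ
  Bonds formed (products):
    C–C: 1 × 334 = 334
    C–H: 6 × 397 = 2382
    C=C: 1 × 607 = 607
    Σ(formed) = 3323 kJ
  ΔH_II = 3156 − 3323 = −167 kJ
ΔH_I − ΔH_II = +251 kJ, so reaction II has the more negative ΔH; |ΔH_I − ΔH_II| = 251 kJ.

Reaction II, by 251 kJ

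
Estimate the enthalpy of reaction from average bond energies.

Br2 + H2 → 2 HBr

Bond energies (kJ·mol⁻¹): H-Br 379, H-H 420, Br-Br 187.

ΔH ≈ −151 kJ

Bonds broken (reactants):
  Br-Br: 1 × 187 = 187
  H-H: 1 × 420 = 420
  Σ(broken) = 607 kJ
Bonds formed (products):
  H-Br: 2 × 379 = 758
  Σ(formed) = 758 kJ
ΔH = Σ(broken) − Σ(formed) = 607 − 758 = −151 kJ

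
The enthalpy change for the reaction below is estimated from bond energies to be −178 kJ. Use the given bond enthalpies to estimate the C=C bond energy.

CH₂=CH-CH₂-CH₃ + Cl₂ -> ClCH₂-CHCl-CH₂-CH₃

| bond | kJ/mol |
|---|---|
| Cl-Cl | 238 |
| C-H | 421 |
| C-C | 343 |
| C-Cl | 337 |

D(C=C) ≈ 601 kJ/mol

Let D be the C=C bond energy.
Σ(broken) = 2×343 + 8×421 + 1×D + 1×238 = 4292 + D
Σ(formed) = 3×343 + 2×337 + 8×421 = 5071
ΔH = Σ(broken) − Σ(formed) = (4292 + D) − (5071) = −779 + D
Setting this equal to −178 kJ gives D = 601 kJ/mol.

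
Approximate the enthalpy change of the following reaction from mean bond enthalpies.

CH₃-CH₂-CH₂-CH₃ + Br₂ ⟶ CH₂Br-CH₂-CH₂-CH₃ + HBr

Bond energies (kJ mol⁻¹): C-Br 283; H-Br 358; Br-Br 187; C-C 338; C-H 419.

Bonds broken (reactants):
  Br-Br: 1 × 187 = 187
  C-C: 3 × 338 = 1014
  C-H: 10 × 419 = 4190
  Σ(broken) = 5391 kJ
Bonds formed (products):
  C-Br: 1 × 283 = 283
  C-C: 3 × 338 = 1014
  C-H: 9 × 419 = 3771
  H-Br: 1 × 358 = 358
  Σ(formed) = 5426 kJ
ΔH = Σ(broken) − Σ(formed) = 5391 − 5426 = −35 kJ

ΔH ≈ −35 kJ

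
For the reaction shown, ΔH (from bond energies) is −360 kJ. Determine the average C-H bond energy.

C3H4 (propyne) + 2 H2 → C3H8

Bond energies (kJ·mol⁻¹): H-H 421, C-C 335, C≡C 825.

Let D be the C-H bond energy.
Σ(broken) = 1×825 + 1×335 + 4×D + 2×421 = 2002 + 4D
Σ(formed) = 2×335 + 8×D = 670 + 8D
ΔH = Σ(broken) − Σ(formed) = (2002 + 4D) − (670 + 8D) = +1332 − 4D
Setting this equal to −360 kJ gives 4D = 1692, so D = 423 kJ/mol.

D(C-H) ≈ 423 kJ/mol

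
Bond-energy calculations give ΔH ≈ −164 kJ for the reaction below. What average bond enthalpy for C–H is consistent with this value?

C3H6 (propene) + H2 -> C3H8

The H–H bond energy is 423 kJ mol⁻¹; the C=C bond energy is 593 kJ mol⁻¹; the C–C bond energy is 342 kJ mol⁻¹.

D(C–H) ≈ 419 kJ/mol

Let D be the C–H bond energy.
Σ(broken) = 1×342 + 6×D + 1×593 + 1×423 = 1358 + 6D
Σ(formed) = 2×342 + 8×D = 684 + 8D
ΔH = Σ(broken) − Σ(formed) = (1358 + 6D) − (684 + 8D) = +674 − 2D
Setting this equal to −164 kJ gives 2D = 838, so D = 419 kJ/mol.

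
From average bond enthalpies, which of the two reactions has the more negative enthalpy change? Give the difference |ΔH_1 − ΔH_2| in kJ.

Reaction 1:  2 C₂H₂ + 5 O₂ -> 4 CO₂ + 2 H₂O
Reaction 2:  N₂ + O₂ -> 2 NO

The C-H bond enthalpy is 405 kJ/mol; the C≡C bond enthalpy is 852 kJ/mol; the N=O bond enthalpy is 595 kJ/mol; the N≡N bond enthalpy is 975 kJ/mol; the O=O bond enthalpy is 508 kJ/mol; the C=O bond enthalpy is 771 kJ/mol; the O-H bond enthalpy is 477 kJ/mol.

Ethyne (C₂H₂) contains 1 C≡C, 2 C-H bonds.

Reaction 1, by 2505 kJ

Reaction 1:
  Bonds broken (reactants):
    C≡C: 2 × 852 = 1704
    C-H: 4 × 405 = 1620
    O=O: 5 × 508 = 2540
    Σ(broken) = 5864 kJ
  Bonds formed (products):
    C=O: 8 × 771 = 6168
    O-H: 4 × 477 = 1908
    Σ(formed) = 8076 kJ
  ΔH_1 = 5864 − 8076 = −2212 kJ
Reaction 2:
  Bonds broken (reactants):
    N≡N: 1 × 975 = 975
    O=O: 1 × 508 = 508
    Σ(broken) = 1483 kJ
  Bonds formed (products):
    N=O: 2 × 595 = 1190
    Σ(formed) = 1190 kJ
  ΔH_2 = 1483 − 1190 = +293 kJ
ΔH_1 − ΔH_2 = −2505 kJ, so reaction 1 has the more negative ΔH; |ΔH_1 − ΔH_2| = 2505 kJ.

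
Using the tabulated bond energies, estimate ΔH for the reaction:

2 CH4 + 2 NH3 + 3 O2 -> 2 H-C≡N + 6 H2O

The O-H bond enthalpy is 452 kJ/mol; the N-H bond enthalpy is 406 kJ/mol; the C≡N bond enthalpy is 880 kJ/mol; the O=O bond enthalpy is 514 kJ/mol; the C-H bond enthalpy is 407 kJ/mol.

ΔH ≈ −764 kJ

Bonds broken (reactants):
  C-H: 8 × 407 = 3256
  N-H: 6 × 406 = 2436
  O=O: 3 × 514 = 1542
  Σ(broken) = 7234 kJ
Bonds formed (products):
  C≡N: 2 × 880 = 1760
  C-H: 2 × 407 = 814
  O-H: 12 × 452 = 5424
  Σ(formed) = 7998 kJ
ΔH = Σ(broken) − Σ(formed) = 7234 − 7998 = −764 kJ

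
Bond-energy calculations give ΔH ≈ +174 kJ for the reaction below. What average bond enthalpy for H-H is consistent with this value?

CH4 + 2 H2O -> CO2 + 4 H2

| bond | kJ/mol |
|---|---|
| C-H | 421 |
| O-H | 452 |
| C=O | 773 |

D(H-H) ≈ 443 kJ/mol

Let D be the H-H bond energy.
Σ(broken) = 4×421 + 4×452 = 3492
Σ(formed) = 2×773 + 4×D = 1546 + 4D
ΔH = Σ(broken) − Σ(formed) = (3492) − (1546 + 4D) = +1946 − 4D
Setting this equal to +174 kJ gives 4D = 1772, so D = 443 kJ/mol.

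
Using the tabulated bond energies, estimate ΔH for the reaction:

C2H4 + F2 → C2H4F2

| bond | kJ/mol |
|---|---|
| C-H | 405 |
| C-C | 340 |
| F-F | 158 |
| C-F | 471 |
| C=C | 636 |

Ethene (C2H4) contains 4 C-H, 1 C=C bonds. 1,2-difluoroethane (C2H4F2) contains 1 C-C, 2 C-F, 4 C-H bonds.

ΔH ≈ −488 kJ

Bonds broken (reactants):
  C-H: 4 × 405 = 1620
  C=C: 1 × 636 = 636
  F-F: 1 × 158 = 158
  Σ(broken) = 2414 kJ
Bonds formed (products):
  C-C: 1 × 340 = 340
  C-F: 2 × 471 = 942
  C-H: 4 × 405 = 1620
  Σ(formed) = 2902 kJ
ΔH = Σ(broken) − Σ(formed) = 2414 − 2902 = −488 kJ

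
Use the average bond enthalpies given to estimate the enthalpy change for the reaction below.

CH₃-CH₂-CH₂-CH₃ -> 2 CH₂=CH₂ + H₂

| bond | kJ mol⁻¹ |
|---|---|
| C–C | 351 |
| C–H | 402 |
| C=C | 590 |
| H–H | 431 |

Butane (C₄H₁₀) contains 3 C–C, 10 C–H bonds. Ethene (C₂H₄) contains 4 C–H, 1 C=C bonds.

ΔH ≈ +246 kJ

Bonds broken (reactants):
  C–C: 3 × 351 = 1053
  C–H: 10 × 402 = 4020
  Σ(broken) = 5073 kJ
Bonds formed (products):
  C–H: 8 × 402 = 3216
  C=C: 2 × 590 = 1180
  H–H: 1 × 431 = 431
  Σ(formed) = 4827 kJ
ΔH = Σ(broken) − Σ(formed) = 5073 − 4827 = +246 kJ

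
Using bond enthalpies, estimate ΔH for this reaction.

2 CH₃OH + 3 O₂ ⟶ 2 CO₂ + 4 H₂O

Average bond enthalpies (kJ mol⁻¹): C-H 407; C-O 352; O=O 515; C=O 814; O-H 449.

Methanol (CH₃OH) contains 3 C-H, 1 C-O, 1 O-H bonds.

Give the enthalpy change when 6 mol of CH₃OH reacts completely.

Bonds broken (reactants):
  C-H: 6 × 407 = 2442
  C-O: 2 × 352 = 704
  O-H: 2 × 449 = 898
  O=O: 3 × 515 = 1545
  Σ(broken) = 5589 kJ
Bonds formed (products):
  C=O: 4 × 814 = 3256
  O-H: 8 × 449 = 3592
  Σ(formed) = 6848 kJ
ΔH = Σ(broken) − Σ(formed) = 5589 − 6848 = −1259 kJ
For 3× the reaction as written: 3 × (−1259) = −3777 kJ

ΔH = −3777 kJ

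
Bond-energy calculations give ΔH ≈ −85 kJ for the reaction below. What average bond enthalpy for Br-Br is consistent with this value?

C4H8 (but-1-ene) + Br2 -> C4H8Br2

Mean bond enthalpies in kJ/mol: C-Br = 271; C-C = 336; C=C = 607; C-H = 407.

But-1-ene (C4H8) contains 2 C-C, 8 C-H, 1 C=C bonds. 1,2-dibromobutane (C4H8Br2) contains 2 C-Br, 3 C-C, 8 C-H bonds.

Let D be the Br-Br bond energy.
Σ(broken) = 1×D + 2×336 + 8×407 + 1×607 = 4535 + D
Σ(formed) = 2×271 + 3×336 + 8×407 = 4806
ΔH = Σ(broken) − Σ(formed) = (4535 + D) − (4806) = −271 + D
Setting this equal to −85 kJ gives D = 186 kJ/mol.

D(Br-Br) ≈ 186 kJ/mol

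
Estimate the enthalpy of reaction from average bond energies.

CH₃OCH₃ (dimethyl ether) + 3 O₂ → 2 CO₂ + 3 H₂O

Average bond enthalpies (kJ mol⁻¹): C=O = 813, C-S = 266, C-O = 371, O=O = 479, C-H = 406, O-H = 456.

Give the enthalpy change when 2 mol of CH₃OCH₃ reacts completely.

Bonds broken (reactants):
  C-H: 6 × 406 = 2436
  C-O: 2 × 371 = 742
  O=O: 3 × 479 = 1437
  Σ(broken) = 4615 kJ
Bonds formed (products):
  C=O: 4 × 813 = 3252
  O-H: 6 × 456 = 2736
  Σ(formed) = 5988 kJ
ΔH = Σ(broken) − Σ(formed) = 4615 − 5988 = −1373 kJ
For 2× the reaction as written: 2 × (−1373) = −2746 kJ

ΔH = −2746 kJ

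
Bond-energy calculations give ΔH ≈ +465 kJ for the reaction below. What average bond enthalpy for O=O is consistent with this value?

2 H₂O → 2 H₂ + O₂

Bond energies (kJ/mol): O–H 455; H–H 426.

D(O=O) ≈ 503 kJ/mol

Let D be the O=O bond energy.
Σ(broken) = 4×455 = 1820
Σ(formed) = 2×426 + 1×D = 852 + D
ΔH = Σ(broken) − Σ(formed) = (1820) − (852 + D) = +968 − D
Setting this equal to +465 kJ gives D = 503 kJ/mol.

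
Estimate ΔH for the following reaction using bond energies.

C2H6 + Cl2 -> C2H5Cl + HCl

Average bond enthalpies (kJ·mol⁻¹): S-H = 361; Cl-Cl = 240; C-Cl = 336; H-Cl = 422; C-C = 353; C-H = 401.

Bonds broken (reactants):
  C-C: 1 × 353 = 353
  C-H: 6 × 401 = 2406
  Cl-Cl: 1 × 240 = 240
  Σ(broken) = 2999 kJ
Bonds formed (products):
  C-C: 1 × 353 = 353
  C-Cl: 1 × 336 = 336
  C-H: 5 × 401 = 2005
  H-Cl: 1 × 422 = 422
  Σ(formed) = 3116 kJ
ΔH = Σ(broken) − Σ(formed) = 2999 − 3116 = −117 kJ

ΔH ≈ −117 kJ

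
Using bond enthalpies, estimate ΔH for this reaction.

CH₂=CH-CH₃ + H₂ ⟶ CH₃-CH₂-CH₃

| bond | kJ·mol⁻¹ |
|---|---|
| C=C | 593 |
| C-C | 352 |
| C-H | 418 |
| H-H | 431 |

Bonds broken (reactants):
  C-C: 1 × 352 = 352
  C-H: 6 × 418 = 2508
  C=C: 1 × 593 = 593
  H-H: 1 × 431 = 431
  Σ(broken) = 3884 kJ
Bonds formed (products):
  C-C: 2 × 352 = 704
  C-H: 8 × 418 = 3344
  Σ(formed) = 4048 kJ
ΔH = Σ(broken) − Σ(formed) = 3884 − 4048 = −164 kJ

ΔH ≈ −164 kJ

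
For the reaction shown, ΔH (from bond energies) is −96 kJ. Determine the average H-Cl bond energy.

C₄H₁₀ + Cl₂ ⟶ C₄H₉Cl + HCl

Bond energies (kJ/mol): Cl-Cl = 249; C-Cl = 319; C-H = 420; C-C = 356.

Let D be the H-Cl bond energy.
Σ(broken) = 3×356 + 10×420 + 1×249 = 5517
Σ(formed) = 3×356 + 1×319 + 9×420 + 1×D = 5167 + D
ΔH = Σ(broken) − Σ(formed) = (5517) − (5167 + D) = +350 − D
Setting this equal to −96 kJ gives D = 446 kJ/mol.

D(H-Cl) ≈ 446 kJ/mol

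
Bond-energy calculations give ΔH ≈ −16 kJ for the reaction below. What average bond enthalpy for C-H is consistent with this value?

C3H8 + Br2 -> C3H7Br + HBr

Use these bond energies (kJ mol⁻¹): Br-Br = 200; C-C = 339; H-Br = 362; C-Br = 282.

Let D be the C-H bond energy.
Σ(broken) = 1×200 + 2×339 + 8×D = 878 + 8D
Σ(formed) = 1×282 + 2×339 + 7×D + 1×362 = 1322 + 7D
ΔH = Σ(broken) − Σ(formed) = (878 + 8D) − (1322 + 7D) = −444 + D
Setting this equal to −16 kJ gives D = 428 kJ/mol.

D(C-H) ≈ 428 kJ/mol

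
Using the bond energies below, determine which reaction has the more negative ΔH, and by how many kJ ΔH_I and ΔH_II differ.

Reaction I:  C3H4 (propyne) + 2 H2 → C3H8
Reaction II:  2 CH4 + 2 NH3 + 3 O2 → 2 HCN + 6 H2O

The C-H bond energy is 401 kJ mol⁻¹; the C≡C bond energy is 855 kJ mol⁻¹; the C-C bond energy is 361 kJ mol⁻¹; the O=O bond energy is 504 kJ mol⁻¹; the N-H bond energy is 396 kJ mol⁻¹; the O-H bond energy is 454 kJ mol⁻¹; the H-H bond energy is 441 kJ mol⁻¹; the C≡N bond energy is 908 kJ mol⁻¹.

Reaction II, by 742 kJ

Reaction I:
  Bonds broken (reactants):
    C≡C: 1 × 855 = 855
    C-C: 1 × 361 = 361
    C-H: 4 × 401 = 1604
    H-H: 2 × 441 = 882
    Σ(broken) = 3702 kJ
  Bonds formed (products):
    C-C: 2 × 361 = 722
    C-H: 8 × 401 = 3208
    Σ(formed) = 3930 kJ
  ΔH_I = 3702 − 3930 = −228 kJ
Reaction II:
  Bonds broken (reactants):
    C-H: 8 × 401 = 3208
    N-H: 6 × 396 = 2376
    O=O: 3 × 504 = 1512
    Σ(broken) = 7096 kJ
  Bonds formed (products):
    C≡N: 2 × 908 = 1816
    C-H: 2 × 401 = 802
    O-H: 12 × 454 = 5448
    Σ(formed) = 8066 kJ
  ΔH_II = 7096 − 8066 = −970 kJ
ΔH_I − ΔH_II = +742 kJ, so reaction II has the more negative ΔH; |ΔH_I − ΔH_II| = 742 kJ.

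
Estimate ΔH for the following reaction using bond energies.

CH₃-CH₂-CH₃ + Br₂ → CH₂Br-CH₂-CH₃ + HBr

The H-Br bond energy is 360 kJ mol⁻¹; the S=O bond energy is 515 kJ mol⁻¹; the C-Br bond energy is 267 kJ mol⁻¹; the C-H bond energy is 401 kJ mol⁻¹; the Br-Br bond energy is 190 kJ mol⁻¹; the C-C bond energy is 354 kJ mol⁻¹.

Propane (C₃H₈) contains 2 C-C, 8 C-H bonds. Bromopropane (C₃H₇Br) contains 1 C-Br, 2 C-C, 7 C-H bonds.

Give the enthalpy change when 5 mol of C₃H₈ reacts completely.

ΔH = −180 kJ

Bonds broken (reactants):
  Br-Br: 1 × 190 = 190
  C-C: 2 × 354 = 708
  C-H: 8 × 401 = 3208
  Σ(broken) = 4106 kJ
Bonds formed (products):
  C-Br: 1 × 267 = 267
  C-C: 2 × 354 = 708
  C-H: 7 × 401 = 2807
  H-Br: 1 × 360 = 360
  Σ(formed) = 4142 kJ
ΔH = Σ(broken) − Σ(formed) = 4106 − 4142 = −36 kJ
For 5× the reaction as written: 5 × (−36) = −180 kJ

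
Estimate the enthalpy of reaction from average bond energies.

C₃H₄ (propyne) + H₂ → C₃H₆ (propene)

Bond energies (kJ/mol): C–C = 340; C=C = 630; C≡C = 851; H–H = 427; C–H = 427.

ΔH ≈ −206 kJ

Bonds broken (reactants):
  C≡C: 1 × 851 = 851
  C–C: 1 × 340 = 340
  C–H: 4 × 427 = 1708
  H–H: 1 × 427 = 427
  Σ(broken) = 3326 kJ
Bonds formed (products):
  C–C: 1 × 340 = 340
  C–H: 6 × 427 = 2562
  C=C: 1 × 630 = 630
  Σ(formed) = 3532 kJ
ΔH = Σ(broken) − Σ(formed) = 3326 − 3532 = −206 kJ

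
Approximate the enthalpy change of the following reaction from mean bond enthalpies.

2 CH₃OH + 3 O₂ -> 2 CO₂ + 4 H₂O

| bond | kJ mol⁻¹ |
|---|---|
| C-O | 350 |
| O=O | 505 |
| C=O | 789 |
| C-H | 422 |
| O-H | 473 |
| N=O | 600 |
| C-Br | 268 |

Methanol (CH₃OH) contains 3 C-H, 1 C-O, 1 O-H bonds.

ΔH ≈ −1247 kJ

Bonds broken (reactants):
  C-H: 6 × 422 = 2532
  C-O: 2 × 350 = 700
  O-H: 2 × 473 = 946
  O=O: 3 × 505 = 1515
  Σ(broken) = 5693 kJ
Bonds formed (products):
  C=O: 4 × 789 = 3156
  O-H: 8 × 473 = 3784
  Σ(formed) = 6940 kJ
ΔH = Σ(broken) − Σ(formed) = 5693 − 6940 = −1247 kJ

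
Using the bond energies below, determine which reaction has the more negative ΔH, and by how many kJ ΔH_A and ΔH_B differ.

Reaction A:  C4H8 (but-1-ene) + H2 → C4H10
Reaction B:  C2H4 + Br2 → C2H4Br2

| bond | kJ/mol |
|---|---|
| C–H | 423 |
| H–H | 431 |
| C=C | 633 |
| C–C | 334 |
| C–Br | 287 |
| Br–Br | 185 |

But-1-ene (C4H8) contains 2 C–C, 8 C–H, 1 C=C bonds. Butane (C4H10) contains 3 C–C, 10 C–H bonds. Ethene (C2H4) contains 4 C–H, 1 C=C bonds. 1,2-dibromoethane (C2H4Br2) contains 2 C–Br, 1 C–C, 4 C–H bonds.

Reaction A:
  Bonds broken (reactants):
    C–C: 2 × 334 = 668
    C–H: 8 × 423 = 3384
    C=C: 1 × 633 = 633
    H–H: 1 × 431 = 431
    Σ(broken) = 5116 kJ
  Bonds formed (products):
    C–C: 3 × 334 = 1002
    C–H: 10 × 423 = 4230
    Σ(formed) = 5232 kJ
  ΔH_A = 5116 − 5232 = −116 kJ
Reaction B:
  Bonds broken (reactants):
    Br–Br: 1 × 185 = 185
    C–H: 4 × 423 = 1692
    C=C: 1 × 633 = 633
    Σ(broken) = 2510 kJ
  Bonds formed (products):
    C–Br: 2 × 287 = 574
    C–C: 1 × 334 = 334
    C–H: 4 × 423 = 1692
    Σ(formed) = 2600 kJ
  ΔH_B = 2510 − 2600 = −90 kJ
ΔH_A − ΔH_B = −26 kJ, so reaction A has the more negative ΔH; |ΔH_A − ΔH_B| = 26 kJ.

Reaction A, by 26 kJ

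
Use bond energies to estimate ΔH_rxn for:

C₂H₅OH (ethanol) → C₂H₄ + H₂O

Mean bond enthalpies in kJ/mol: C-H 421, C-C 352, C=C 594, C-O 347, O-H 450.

ΔH ≈ +76 kJ

Bonds broken (reactants):
  C-C: 1 × 352 = 352
  C-H: 5 × 421 = 2105
  C-O: 1 × 347 = 347
  O-H: 1 × 450 = 450
  Σ(broken) = 3254 kJ
Bonds formed (products):
  C-H: 4 × 421 = 1684
  C=C: 1 × 594 = 594
  O-H: 2 × 450 = 900
  Σ(formed) = 3178 kJ
ΔH = Σ(broken) − Σ(formed) = 3254 − 3178 = +76 kJ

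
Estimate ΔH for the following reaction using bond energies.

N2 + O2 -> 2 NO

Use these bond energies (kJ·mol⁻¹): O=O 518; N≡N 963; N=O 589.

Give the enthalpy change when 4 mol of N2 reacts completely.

ΔH = +1212 kJ

Bonds broken (reactants):
  N≡N: 1 × 963 = 963
  O=O: 1 × 518 = 518
  Σ(broken) = 1481 kJ
Bonds formed (products):
  N=O: 2 × 589 = 1178
  Σ(formed) = 1178 kJ
ΔH = Σ(broken) − Σ(formed) = 1481 − 1178 = +303 kJ
For 4× the reaction as written: 4 × (+303) = +1212 kJ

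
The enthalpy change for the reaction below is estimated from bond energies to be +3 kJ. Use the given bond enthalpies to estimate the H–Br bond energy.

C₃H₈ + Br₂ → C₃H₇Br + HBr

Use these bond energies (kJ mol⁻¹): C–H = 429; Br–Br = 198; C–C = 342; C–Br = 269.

D(H–Br) ≈ 355 kJ/mol

Let D be the H–Br bond energy.
Σ(broken) = 1×198 + 2×342 + 8×429 = 4314
Σ(formed) = 1×269 + 2×342 + 7×429 + 1×D = 3956 + D
ΔH = Σ(broken) − Σ(formed) = (4314) − (3956 + D) = +358 − D
Setting this equal to +3 kJ gives D = 355 kJ/mol.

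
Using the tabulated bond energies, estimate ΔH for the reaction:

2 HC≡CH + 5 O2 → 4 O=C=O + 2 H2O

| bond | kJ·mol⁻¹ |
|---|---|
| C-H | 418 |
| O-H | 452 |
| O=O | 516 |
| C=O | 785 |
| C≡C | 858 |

ΔH ≈ −2120 kJ

Bonds broken (reactants):
  C≡C: 2 × 858 = 1716
  C-H: 4 × 418 = 1672
  O=O: 5 × 516 = 2580
  Σ(broken) = 5968 kJ
Bonds formed (products):
  C=O: 8 × 785 = 6280
  O-H: 4 × 452 = 1808
  Σ(formed) = 8088 kJ
ΔH = Σ(broken) − Σ(formed) = 5968 − 8088 = −2120 kJ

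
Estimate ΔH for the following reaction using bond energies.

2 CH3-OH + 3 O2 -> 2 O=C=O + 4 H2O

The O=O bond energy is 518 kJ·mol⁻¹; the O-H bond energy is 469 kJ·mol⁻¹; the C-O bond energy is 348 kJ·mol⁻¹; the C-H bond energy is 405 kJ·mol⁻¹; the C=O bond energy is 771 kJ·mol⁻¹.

ΔH ≈ −1218 kJ

Bonds broken (reactants):
  C-H: 6 × 405 = 2430
  C-O: 2 × 348 = 696
  O-H: 2 × 469 = 938
  O=O: 3 × 518 = 1554
  Σ(broken) = 5618 kJ
Bonds formed (products):
  C=O: 4 × 771 = 3084
  O-H: 8 × 469 = 3752
  Σ(formed) = 6836 kJ
ΔH = Σ(broken) − Σ(formed) = 5618 − 6836 = −1218 kJ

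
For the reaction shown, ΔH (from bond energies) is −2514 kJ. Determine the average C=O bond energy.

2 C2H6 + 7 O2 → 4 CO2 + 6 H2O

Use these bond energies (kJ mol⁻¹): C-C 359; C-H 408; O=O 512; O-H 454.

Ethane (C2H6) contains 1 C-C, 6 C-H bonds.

D(C=O) ≈ 783 kJ/mol

Let D be the C=O bond energy.
Σ(broken) = 2×359 + 12×408 + 7×512 = 9198
Σ(formed) = 8×D + 12×454 = 5448 + 8D
ΔH = Σ(broken) − Σ(formed) = (9198) − (5448 + 8D) = +3750 − 8D
Setting this equal to −2514 kJ gives 8D = 6264, so D = 783 kJ/mol.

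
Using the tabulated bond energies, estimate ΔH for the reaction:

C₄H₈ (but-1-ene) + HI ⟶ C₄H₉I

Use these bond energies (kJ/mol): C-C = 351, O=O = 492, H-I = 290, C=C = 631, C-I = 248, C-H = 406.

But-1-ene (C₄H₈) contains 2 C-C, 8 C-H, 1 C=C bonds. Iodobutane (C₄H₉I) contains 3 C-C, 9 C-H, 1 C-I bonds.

ΔH ≈ −84 kJ

Bonds broken (reactants):
  C-C: 2 × 351 = 702
  C-H: 8 × 406 = 3248
  C=C: 1 × 631 = 631
  H-I: 1 × 290 = 290
  Σ(broken) = 4871 kJ
Bonds formed (products):
  C-C: 3 × 351 = 1053
  C-H: 9 × 406 = 3654
  C-I: 1 × 248 = 248
  Σ(formed) = 4955 kJ
ΔH = Σ(broken) − Σ(formed) = 4871 − 4955 = −84 kJ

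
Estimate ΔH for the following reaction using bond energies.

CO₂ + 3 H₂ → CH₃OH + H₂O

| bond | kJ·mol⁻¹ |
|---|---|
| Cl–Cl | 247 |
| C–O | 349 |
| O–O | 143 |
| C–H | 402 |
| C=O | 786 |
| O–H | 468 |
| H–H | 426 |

ΔH ≈ −109 kJ

Bonds broken (reactants):
  C=O: 2 × 786 = 1572
  H–H: 3 × 426 = 1278
  Σ(broken) = 2850 kJ
Bonds formed (products):
  C–H: 3 × 402 = 1206
  C–O: 1 × 349 = 349
  O–H: 3 × 468 = 1404
  Σ(formed) = 2959 kJ
ΔH = Σ(broken) − Σ(formed) = 2850 − 2959 = −109 kJ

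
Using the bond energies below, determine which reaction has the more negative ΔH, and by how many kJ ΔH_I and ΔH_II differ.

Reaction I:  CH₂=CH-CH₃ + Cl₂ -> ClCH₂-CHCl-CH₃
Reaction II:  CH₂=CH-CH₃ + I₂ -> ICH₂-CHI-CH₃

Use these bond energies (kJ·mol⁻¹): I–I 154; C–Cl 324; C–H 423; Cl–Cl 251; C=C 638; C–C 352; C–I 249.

Reaction I, by 53 kJ

Reaction I:
  Bonds broken (reactants):
    C–C: 1 × 352 = 352
    C–H: 6 × 423 = 2538
    C=C: 1 × 638 = 638
    Cl–Cl: 1 × 251 = 251
    Σ(broken) = 3779 kJ
  Bonds formed (products):
    C–C: 2 × 352 = 704
    C–Cl: 2 × 324 = 648
    C–H: 6 × 423 = 2538
    Σ(formed) = 3890 kJ
  ΔH_I = 3779 − 3890 = −111 kJ
Reaction II:
  Bonds broken (reactants):
    C–C: 1 × 352 = 352
    C–H: 6 × 423 = 2538
    C=C: 1 × 638 = 638
    I–I: 1 × 154 = 154
    Σ(broken) = 3682 kJ
  Bonds formed (products):
    C–C: 2 × 352 = 704
    C–H: 6 × 423 = 2538
    C–I: 2 × 249 = 498
    Σ(formed) = 3740 kJ
  ΔH_II = 3682 − 3740 = −58 kJ
ΔH_I − ΔH_II = −53 kJ, so reaction I has the more negative ΔH; |ΔH_I − ΔH_II| = 53 kJ.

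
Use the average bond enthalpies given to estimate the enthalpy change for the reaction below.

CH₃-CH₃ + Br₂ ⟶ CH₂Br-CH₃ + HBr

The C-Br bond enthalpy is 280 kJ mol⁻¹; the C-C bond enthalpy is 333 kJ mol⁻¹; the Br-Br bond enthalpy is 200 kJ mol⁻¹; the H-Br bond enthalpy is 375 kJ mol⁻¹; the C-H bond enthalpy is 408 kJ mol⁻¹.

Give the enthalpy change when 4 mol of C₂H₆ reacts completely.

ΔH = −188 kJ

Bonds broken (reactants):
  Br-Br: 1 × 200 = 200
  C-C: 1 × 333 = 333
  C-H: 6 × 408 = 2448
  Σ(broken) = 2981 kJ
Bonds formed (products):
  C-Br: 1 × 280 = 280
  C-C: 1 × 333 = 333
  C-H: 5 × 408 = 2040
  H-Br: 1 × 375 = 375
  Σ(formed) = 3028 kJ
ΔH = Σ(broken) − Σ(formed) = 2981 − 3028 = −47 kJ
For 4× the reaction as written: 4 × (−47) = −188 kJ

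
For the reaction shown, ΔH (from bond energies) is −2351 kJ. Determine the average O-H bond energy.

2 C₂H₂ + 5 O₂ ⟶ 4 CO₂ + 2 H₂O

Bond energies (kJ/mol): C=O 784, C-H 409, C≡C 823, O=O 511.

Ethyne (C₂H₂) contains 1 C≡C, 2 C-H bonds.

D(O-H) ≈ 479 kJ/mol

Let D be the O-H bond energy.
Σ(broken) = 2×823 + 4×409 + 5×511 = 5837
Σ(formed) = 8×784 + 4×D = 6272 + 4D
ΔH = Σ(broken) − Σ(formed) = (5837) − (6272 + 4D) = −435 − 4D
Setting this equal to −2351 kJ gives 4D = 1916, so D = 479 kJ/mol.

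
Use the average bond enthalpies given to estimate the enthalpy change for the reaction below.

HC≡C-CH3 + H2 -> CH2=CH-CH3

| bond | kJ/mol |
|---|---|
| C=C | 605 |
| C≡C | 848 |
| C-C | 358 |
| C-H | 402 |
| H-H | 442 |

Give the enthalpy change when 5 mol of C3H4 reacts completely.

Bonds broken (reactants):
  C≡C: 1 × 848 = 848
  C-C: 1 × 358 = 358
  C-H: 4 × 402 = 1608
  H-H: 1 × 442 = 442
  Σ(broken) = 3256 kJ
Bonds formed (products):
  C-C: 1 × 358 = 358
  C-H: 6 × 402 = 2412
  C=C: 1 × 605 = 605
  Σ(formed) = 3375 kJ
ΔH = Σ(broken) − Σ(formed) = 3256 − 3375 = −119 kJ
For 5× the reaction as written: 5 × (−119) = −595 kJ

ΔH = −595 kJ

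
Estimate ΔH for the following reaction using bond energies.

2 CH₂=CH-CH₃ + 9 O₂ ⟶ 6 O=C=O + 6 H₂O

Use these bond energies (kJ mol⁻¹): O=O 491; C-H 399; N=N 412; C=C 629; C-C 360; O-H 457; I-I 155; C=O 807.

Bonds broken (reactants):
  C-C: 2 × 360 = 720
  C-H: 12 × 399 = 4788
  C=C: 2 × 629 = 1258
  O=O: 9 × 491 = 4419
  Σ(broken) = 11185 kJ
Bonds formed (products):
  C=O: 12 × 807 = 9684
  O-H: 12 × 457 = 5484
  Σ(formed) = 15168 kJ
ΔH = Σ(broken) − Σ(formed) = 11185 − 15168 = −3983 kJ

ΔH ≈ −3983 kJ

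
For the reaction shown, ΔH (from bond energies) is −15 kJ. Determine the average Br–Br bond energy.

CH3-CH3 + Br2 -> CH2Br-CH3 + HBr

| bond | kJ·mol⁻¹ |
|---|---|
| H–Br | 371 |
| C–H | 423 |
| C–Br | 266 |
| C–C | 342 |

Let D be the Br–Br bond energy.
Σ(broken) = 1×D + 1×342 + 6×423 = 2880 + D
Σ(formed) = 1×266 + 1×342 + 5×423 + 1×371 = 3094
ΔH = Σ(broken) − Σ(formed) = (2880 + D) − (3094) = −214 + D
Setting this equal to −15 kJ gives D = 199 kJ/mol.

D(Br–Br) ≈ 199 kJ/mol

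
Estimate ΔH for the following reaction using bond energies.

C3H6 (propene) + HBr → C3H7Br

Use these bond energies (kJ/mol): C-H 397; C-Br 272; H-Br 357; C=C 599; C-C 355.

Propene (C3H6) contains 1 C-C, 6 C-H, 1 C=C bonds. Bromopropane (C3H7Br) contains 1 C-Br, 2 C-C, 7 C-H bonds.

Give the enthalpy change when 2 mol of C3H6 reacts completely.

Bonds broken (reactants):
  C-C: 1 × 355 = 355
  C-H: 6 × 397 = 2382
  C=C: 1 × 599 = 599
  H-Br: 1 × 357 = 357
  Σ(broken) = 3693 kJ
Bonds formed (products):
  C-Br: 1 × 272 = 272
  C-C: 2 × 355 = 710
  C-H: 7 × 397 = 2779
  Σ(formed) = 3761 kJ
ΔH = Σ(broken) − Σ(formed) = 3693 − 3761 = −68 kJ
For 2× the reaction as written: 2 × (−68) = −136 kJ

ΔH = −136 kJ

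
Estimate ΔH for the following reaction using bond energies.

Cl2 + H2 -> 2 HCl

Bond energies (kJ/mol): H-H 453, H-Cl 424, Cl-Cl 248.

Bonds broken (reactants):
  Cl-Cl: 1 × 248 = 248
  H-H: 1 × 453 = 453
  Σ(broken) = 701 kJ
Bonds formed (products):
  H-Cl: 2 × 424 = 848
  Σ(formed) = 848 kJ
ΔH = Σ(broken) − Σ(formed) = 701 − 848 = −147 kJ

ΔH ≈ −147 kJ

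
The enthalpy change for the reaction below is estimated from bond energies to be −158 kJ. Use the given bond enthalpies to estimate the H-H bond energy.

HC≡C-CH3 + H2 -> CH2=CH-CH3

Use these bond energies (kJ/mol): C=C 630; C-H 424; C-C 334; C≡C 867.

Let D be the H-H bond energy.
Σ(broken) = 1×867 + 1×334 + 4×424 + 1×D = 2897 + D
Σ(formed) = 1×334 + 6×424 + 1×630 = 3508
ΔH = Σ(broken) − Σ(formed) = (2897 + D) − (3508) = −611 + D
Setting this equal to −158 kJ gives D = 453 kJ/mol.

D(H-H) ≈ 453 kJ/mol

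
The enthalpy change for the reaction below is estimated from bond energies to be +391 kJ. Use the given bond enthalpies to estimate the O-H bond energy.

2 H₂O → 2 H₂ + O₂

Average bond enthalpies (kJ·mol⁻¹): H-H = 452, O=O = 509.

Let D be the O-H bond energy.
Σ(broken) = 4×D = 4D
Σ(formed) = 2×452 + 1×509 = 1413
ΔH = Σ(broken) − Σ(formed) = (4D) − (1413) = −1413 + 4D
Setting this equal to +391 kJ gives 4D = 1804, so D = 451 kJ/mol.

D(O-H) ≈ 451 kJ/mol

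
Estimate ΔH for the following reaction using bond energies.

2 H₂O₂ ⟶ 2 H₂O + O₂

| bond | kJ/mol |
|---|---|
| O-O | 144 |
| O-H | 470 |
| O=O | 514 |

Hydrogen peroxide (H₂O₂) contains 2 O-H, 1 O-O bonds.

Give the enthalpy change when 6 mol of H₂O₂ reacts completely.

ΔH = −678 kJ

Bonds broken (reactants):
  O-H: 4 × 470 = 1880
  O-O: 2 × 144 = 288
  Σ(broken) = 2168 kJ
Bonds formed (products):
  O-H: 4 × 470 = 1880
  O=O: 1 × 514 = 514
  Σ(formed) = 2394 kJ
ΔH = Σ(broken) − Σ(formed) = 2168 − 2394 = −226 kJ
For 3× the reaction as written: 3 × (−226) = −678 kJ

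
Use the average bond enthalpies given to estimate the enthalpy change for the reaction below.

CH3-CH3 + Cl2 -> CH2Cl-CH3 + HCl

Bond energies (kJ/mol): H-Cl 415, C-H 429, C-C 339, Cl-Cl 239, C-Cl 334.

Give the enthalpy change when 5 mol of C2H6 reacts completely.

ΔH = −405 kJ

Bonds broken (reactants):
  C-C: 1 × 339 = 339
  C-H: 6 × 429 = 2574
  Cl-Cl: 1 × 239 = 239
  Σ(broken) = 3152 kJ
Bonds formed (products):
  C-C: 1 × 339 = 339
  C-Cl: 1 × 334 = 334
  C-H: 5 × 429 = 2145
  H-Cl: 1 × 415 = 415
  Σ(formed) = 3233 kJ
ΔH = Σ(broken) − Σ(formed) = 3152 − 3233 = −81 kJ
For 5× the reaction as written: 5 × (−81) = −405 kJ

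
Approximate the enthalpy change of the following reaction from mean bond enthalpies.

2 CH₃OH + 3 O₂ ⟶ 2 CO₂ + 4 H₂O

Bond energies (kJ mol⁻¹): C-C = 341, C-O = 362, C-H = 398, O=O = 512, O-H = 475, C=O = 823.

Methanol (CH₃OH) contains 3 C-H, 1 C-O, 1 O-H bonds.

Bonds broken (reactants):
  C-H: 6 × 398 = 2388
  C-O: 2 × 362 = 724
  O-H: 2 × 475 = 950
  O=O: 3 × 512 = 1536
  Σ(broken) = 5598 kJ
Bonds formed (products):
  C=O: 4 × 823 = 3292
  O-H: 8 × 475 = 3800
  Σ(formed) = 7092 kJ
ΔH = Σ(broken) − Σ(formed) = 5598 − 7092 = −1494 kJ

ΔH ≈ −1494 kJ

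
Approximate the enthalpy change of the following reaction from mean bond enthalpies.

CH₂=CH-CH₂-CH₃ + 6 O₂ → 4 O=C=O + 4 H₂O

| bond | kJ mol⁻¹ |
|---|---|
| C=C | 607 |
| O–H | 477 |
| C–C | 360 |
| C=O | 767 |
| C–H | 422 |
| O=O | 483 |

ΔH ≈ −2351 kJ

Bonds broken (reactants):
  C–C: 2 × 360 = 720
  C–H: 8 × 422 = 3376
  C=C: 1 × 607 = 607
  O=O: 6 × 483 = 2898
  Σ(broken) = 7601 kJ
Bonds formed (products):
  C=O: 8 × 767 = 6136
  O–H: 8 × 477 = 3816
  Σ(formed) = 9952 kJ
ΔH = Σ(broken) − Σ(formed) = 7601 − 9952 = −2351 kJ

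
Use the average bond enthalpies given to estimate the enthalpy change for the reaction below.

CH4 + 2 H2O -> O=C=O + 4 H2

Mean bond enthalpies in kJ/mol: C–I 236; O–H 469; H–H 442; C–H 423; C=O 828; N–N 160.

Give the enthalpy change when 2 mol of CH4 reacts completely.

ΔH = +288 kJ

Bonds broken (reactants):
  C–H: 4 × 423 = 1692
  O–H: 4 × 469 = 1876
  Σ(broken) = 3568 kJ
Bonds formed (products):
  C=O: 2 × 828 = 1656
  H–H: 4 × 442 = 1768
  Σ(formed) = 3424 kJ
ΔH = Σ(broken) − Σ(formed) = 3568 − 3424 = +144 kJ
For 2× the reaction as written: 2 × (+144) = +288 kJ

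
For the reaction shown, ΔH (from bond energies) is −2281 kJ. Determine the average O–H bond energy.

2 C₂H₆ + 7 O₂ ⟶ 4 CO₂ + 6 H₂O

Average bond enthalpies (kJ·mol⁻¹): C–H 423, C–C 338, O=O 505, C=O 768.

D(O–H) ≈ 452 kJ/mol

Let D be the O–H bond energy.
Σ(broken) = 2×338 + 12×423 + 7×505 = 9287
Σ(formed) = 8×768 + 12×D = 6144 + 12D
ΔH = Σ(broken) − Σ(formed) = (9287) − (6144 + 12D) = +3143 − 12D
Setting this equal to −2281 kJ gives 12D = 5424, so D = 452 kJ/mol.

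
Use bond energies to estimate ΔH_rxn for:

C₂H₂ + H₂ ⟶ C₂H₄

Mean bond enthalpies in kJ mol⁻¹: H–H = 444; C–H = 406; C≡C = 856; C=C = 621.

Bonds broken (reactants):
  C≡C: 1 × 856 = 856
  C–H: 2 × 406 = 812
  H–H: 1 × 444 = 444
  Σ(broken) = 2112 kJ
Bonds formed (products):
  C–H: 4 × 406 = 1624
  C=C: 1 × 621 = 621
  Σ(formed) = 2245 kJ
ΔH = Σ(broken) − Σ(formed) = 2112 − 2245 = −133 kJ

ΔH ≈ −133 kJ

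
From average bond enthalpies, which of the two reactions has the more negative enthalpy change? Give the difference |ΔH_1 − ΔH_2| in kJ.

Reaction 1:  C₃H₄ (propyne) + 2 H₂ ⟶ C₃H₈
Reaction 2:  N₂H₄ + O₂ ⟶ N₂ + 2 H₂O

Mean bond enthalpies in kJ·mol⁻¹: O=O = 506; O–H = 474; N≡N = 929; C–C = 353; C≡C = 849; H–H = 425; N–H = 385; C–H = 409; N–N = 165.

Reaction 2, by 324 kJ

Reaction 1:
  Bonds broken (reactants):
    C≡C: 1 × 849 = 849
    C–C: 1 × 353 = 353
    C–H: 4 × 409 = 1636
    H–H: 2 × 425 = 850
    Σ(broken) = 3688 kJ
  Bonds formed (products):
    C–C: 2 × 353 = 706
    C–H: 8 × 409 = 3272
    Σ(formed) = 3978 kJ
  ΔH_1 = 3688 − 3978 = −290 kJ
Reaction 2:
  Bonds broken (reactants):
    N–H: 4 × 385 = 1540
    N–N: 1 × 165 = 165
    O=O: 1 × 506 = 506
    Σ(broken) = 2211 kJ
  Bonds formed (products):
    N≡N: 1 × 929 = 929
    O–H: 4 × 474 = 1896
    Σ(formed) = 2825 kJ
  ΔH_2 = 2211 − 2825 = −614 kJ
ΔH_1 − ΔH_2 = +324 kJ, so reaction 2 has the more negative ΔH; |ΔH_1 − ΔH_2| = 324 kJ.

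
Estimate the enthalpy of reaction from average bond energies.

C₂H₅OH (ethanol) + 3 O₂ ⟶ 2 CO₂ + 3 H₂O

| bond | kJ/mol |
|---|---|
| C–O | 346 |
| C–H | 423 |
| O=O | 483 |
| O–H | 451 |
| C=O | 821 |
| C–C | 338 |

Bonds broken (reactants):
  C–C: 1 × 338 = 338
  C–H: 5 × 423 = 2115
  C–O: 1 × 346 = 346
  O–H: 1 × 451 = 451
  O=O: 3 × 483 = 1449
  Σ(broken) = 4699 kJ
Bonds formed (products):
  C=O: 4 × 821 = 3284
  O–H: 6 × 451 = 2706
  Σ(formed) = 5990 kJ
ΔH = Σ(broken) − Σ(formed) = 4699 − 5990 = −1291 kJ

ΔH ≈ −1291 kJ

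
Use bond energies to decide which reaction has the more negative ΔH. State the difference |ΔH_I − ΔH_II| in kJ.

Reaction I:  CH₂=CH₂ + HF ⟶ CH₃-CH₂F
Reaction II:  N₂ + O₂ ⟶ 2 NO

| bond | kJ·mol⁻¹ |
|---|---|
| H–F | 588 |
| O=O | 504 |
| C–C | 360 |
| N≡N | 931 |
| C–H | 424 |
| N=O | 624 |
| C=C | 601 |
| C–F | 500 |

Reaction I, by 282 kJ

Reaction I:
  Bonds broken (reactants):
    C–H: 4 × 424 = 1696
    C=C: 1 × 601 = 601
    H–F: 1 × 588 = 588
    Σ(broken) = 2885 kJ
  Bonds formed (products):
    C–C: 1 × 360 = 360
    C–F: 1 × 500 = 500
    C–H: 5 × 424 = 2120
    Σ(formed) = 2980 kJ
  ΔH_I = 2885 − 2980 = −95 kJ
Reaction II:
  Bonds broken (reactants):
    N≡N: 1 × 931 = 931
    O=O: 1 × 504 = 504
    Σ(broken) = 1435 kJ
  Bonds formed (products):
    N=O: 2 × 624 = 1248
    Σ(formed) = 1248 kJ
  ΔH_II = 1435 − 1248 = +187 kJ
ΔH_I − ΔH_II = −282 kJ, so reaction I has the more negative ΔH; |ΔH_I − ΔH_II| = 282 kJ.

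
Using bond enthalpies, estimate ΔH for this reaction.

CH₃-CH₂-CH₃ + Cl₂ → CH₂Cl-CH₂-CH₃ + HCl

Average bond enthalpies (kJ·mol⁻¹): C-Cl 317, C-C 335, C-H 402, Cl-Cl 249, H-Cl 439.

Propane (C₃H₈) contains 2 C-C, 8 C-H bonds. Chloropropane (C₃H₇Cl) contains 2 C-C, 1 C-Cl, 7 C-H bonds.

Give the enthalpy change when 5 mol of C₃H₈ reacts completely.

Bonds broken (reactants):
  C-C: 2 × 335 = 670
  C-H: 8 × 402 = 3216
  Cl-Cl: 1 × 249 = 249
  Σ(broken) = 4135 kJ
Bonds formed (products):
  C-C: 2 × 335 = 670
  C-Cl: 1 × 317 = 317
  C-H: 7 × 402 = 2814
  H-Cl: 1 × 439 = 439
  Σ(formed) = 4240 kJ
ΔH = Σ(broken) − Σ(formed) = 4135 − 4240 = −105 kJ
For 5× the reaction as written: 5 × (−105) = −525 kJ

ΔH = −525 kJ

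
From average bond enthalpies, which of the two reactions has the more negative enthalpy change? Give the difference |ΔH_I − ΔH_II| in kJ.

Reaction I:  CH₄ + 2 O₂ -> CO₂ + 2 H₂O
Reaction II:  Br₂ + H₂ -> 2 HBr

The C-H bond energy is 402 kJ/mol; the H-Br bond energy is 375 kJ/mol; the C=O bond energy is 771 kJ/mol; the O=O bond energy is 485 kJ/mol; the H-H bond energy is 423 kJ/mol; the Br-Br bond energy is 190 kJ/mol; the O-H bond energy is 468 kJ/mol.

Reaction I, by 699 kJ

Reaction I:
  Bonds broken (reactants):
    C-H: 4 × 402 = 1608
    O=O: 2 × 485 = 970
    Σ(broken) = 2578 kJ
  Bonds formed (products):
    C=O: 2 × 771 = 1542
    O-H: 4 × 468 = 1872
    Σ(formed) = 3414 kJ
  ΔH_I = 2578 − 3414 = −836 kJ
Reaction II:
  Bonds broken (reactants):
    Br-Br: 1 × 190 = 190
    H-H: 1 × 423 = 423
    Σ(broken) = 613 kJ
  Bonds formed (products):
    H-Br: 2 × 375 = 750
    Σ(formed) = 750 kJ
  ΔH_II = 613 − 750 = −137 kJ
ΔH_I − ΔH_II = −699 kJ, so reaction I has the more negative ΔH; |ΔH_I − ΔH_II| = 699 kJ.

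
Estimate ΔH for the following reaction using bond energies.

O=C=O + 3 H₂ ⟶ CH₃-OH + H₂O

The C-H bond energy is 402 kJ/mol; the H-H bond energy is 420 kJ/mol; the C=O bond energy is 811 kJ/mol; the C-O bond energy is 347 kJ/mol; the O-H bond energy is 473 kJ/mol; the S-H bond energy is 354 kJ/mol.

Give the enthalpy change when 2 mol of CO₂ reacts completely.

ΔH = −180 kJ

Bonds broken (reactants):
  C=O: 2 × 811 = 1622
  H-H: 3 × 420 = 1260
  Σ(broken) = 2882 kJ
Bonds formed (products):
  C-H: 3 × 402 = 1206
  C-O: 1 × 347 = 347
  O-H: 3 × 473 = 1419
  Σ(formed) = 2972 kJ
ΔH = Σ(broken) − Σ(formed) = 2882 − 2972 = −90 kJ
For 2× the reaction as written: 2 × (−90) = −180 kJ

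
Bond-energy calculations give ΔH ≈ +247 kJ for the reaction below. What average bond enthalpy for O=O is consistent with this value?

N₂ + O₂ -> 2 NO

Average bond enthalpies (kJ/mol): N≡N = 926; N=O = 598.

D(O=O) ≈ 517 kJ/mol

Let D be the O=O bond energy.
Σ(broken) = 1×926 + 1×D = 926 + D
Σ(formed) = 2×598 = 1196
ΔH = Σ(broken) − Σ(formed) = (926 + D) − (1196) = −270 + D
Setting this equal to +247 kJ gives D = 517 kJ/mol.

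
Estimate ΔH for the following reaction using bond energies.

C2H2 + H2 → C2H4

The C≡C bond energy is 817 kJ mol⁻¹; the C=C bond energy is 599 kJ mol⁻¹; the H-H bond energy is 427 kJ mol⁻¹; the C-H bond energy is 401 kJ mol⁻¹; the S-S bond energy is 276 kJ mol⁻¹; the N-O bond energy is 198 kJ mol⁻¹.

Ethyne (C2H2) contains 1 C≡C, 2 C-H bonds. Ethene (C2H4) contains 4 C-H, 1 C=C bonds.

Bonds broken (reactants):
  C≡C: 1 × 817 = 817
  C-H: 2 × 401 = 802
  H-H: 1 × 427 = 427
  Σ(broken) = 2046 kJ
Bonds formed (products):
  C-H: 4 × 401 = 1604
  C=C: 1 × 599 = 599
  Σ(formed) = 2203 kJ
ΔH = Σ(broken) − Σ(formed) = 2046 − 2203 = −157 kJ

ΔH ≈ −157 kJ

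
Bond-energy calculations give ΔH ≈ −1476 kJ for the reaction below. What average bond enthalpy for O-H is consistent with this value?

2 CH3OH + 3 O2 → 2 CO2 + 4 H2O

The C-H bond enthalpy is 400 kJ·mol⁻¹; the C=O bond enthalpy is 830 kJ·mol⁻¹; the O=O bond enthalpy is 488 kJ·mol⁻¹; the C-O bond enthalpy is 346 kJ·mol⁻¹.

D(O-H) ≈ 452 kJ/mol

Let D be the O-H bond energy.
Σ(broken) = 6×400 + 2×346 + 2×D + 3×488 = 4556 + 2D
Σ(formed) = 4×830 + 8×D = 3320 + 8D
ΔH = Σ(broken) − Σ(formed) = (4556 + 2D) − (3320 + 8D) = +1236 − 6D
Setting this equal to −1476 kJ gives 6D = 2712, so D = 452 kJ/mol.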